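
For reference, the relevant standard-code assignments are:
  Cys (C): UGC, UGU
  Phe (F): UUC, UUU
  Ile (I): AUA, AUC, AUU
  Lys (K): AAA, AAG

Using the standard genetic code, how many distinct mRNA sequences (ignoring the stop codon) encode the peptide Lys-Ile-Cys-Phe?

Lys: 2 codons.
Ile: 3 codons.
Cys: 2 codons.
Phe: 2 codons.
2 × 3 × 2 × 2 = 24.

24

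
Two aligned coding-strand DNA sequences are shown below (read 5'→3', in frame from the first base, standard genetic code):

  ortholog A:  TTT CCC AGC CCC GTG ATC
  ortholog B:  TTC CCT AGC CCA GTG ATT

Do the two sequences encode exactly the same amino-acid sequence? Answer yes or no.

Codon 1: TTT Phe / TTC Phe — synonymous.
Codon 2: CCC Pro / CCT Pro — synonymous.
Codon 3: AGC Ser / AGC Ser — identical.
Codon 4: CCC Pro / CCA Pro — synonymous.
Codon 5: GTG Val / GTG Val — identical.
Codon 6: ATC Ile / ATT Ile — synonymous.
Nonsynonymous differences: 0 → same protein.

yes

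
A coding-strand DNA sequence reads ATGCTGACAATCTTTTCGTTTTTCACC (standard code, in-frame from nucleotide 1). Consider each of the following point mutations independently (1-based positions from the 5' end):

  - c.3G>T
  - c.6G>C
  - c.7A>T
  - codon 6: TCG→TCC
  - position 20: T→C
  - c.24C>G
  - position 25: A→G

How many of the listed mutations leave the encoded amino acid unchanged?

Codon 1: ATG (Met) → ATT (Ile) — missense.
Codon 2: CTG (Leu) → CTC (Leu) — synonymous.
Codon 3: ACA (Thr) → TCA (Ser) — missense.
Codon 6: TCG (Ser) → TCC (Ser) — synonymous.
Codon 7: TTT (Phe) → TCT (Ser) — missense.
Codon 8: TTC (Phe) → TTG (Leu) — missense.
Codon 9: ACC (Thr) → GCC (Ala) — missense.
Synonymous: 2 of 7.

2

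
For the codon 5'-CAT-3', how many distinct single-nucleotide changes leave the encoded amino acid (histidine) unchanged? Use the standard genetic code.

1

Position 1: none → 0 synonymous.
Position 2: none → 0 synonymous.
Position 3: CAC → 1 synonymous.
Total: 0 + 0 + 1 = 1.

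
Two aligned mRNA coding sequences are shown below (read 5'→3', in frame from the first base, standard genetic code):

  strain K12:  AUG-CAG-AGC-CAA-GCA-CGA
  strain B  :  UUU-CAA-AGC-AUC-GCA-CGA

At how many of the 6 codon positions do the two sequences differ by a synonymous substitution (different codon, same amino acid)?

1

Codon 1: AUG Met / UUU Phe — nonsynonymous.
Codon 2: CAG Gln / CAA Gln — synonymous.
Codon 3: AGC Ser / AGC Ser — identical.
Codon 4: CAA Gln / AUC Ile — nonsynonymous.
Codon 5: GCA Ala / GCA Ala — identical.
Codon 6: CGA Arg / CGA Arg — identical.
Synonymous differences: 1.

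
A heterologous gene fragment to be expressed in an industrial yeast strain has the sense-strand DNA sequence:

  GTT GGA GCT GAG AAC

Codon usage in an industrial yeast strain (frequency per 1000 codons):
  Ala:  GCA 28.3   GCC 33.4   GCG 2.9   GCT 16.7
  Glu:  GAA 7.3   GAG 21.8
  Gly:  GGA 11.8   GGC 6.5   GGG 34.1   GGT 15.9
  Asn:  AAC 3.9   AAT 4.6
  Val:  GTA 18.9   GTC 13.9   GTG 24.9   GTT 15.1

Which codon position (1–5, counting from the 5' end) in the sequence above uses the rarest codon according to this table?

Codon 1 GTT (Val): 15.1 per 1000.
Codon 2 GGA (Gly): 11.8 per 1000.
Codon 3 GCT (Ala): 16.7 per 1000.
Codon 4 GAG (Glu): 21.8 per 1000.
Codon 5 AAC (Asn): 3.9 per 1000.
Lowest frequency is 3.9 at codon 5.

5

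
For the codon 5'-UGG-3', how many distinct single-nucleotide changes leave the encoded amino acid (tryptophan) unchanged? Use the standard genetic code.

Position 1: none → 0 synonymous.
Position 2: none → 0 synonymous.
Position 3: none → 0 synonymous.
Total: 0 + 0 + 0 = 0.

0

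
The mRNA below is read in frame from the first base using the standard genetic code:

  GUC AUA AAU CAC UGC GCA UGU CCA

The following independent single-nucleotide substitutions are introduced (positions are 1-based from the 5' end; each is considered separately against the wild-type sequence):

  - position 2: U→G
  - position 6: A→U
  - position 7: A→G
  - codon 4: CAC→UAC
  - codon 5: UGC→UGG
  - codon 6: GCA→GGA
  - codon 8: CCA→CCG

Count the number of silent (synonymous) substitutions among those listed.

Codon 1: GUC (Val) → GGC (Gly) — missense.
Codon 2: AUA (Ile) → AUU (Ile) — synonymous.
Codon 3: AAU (Asn) → GAU (Asp) — missense.
Codon 4: CAC (His) → UAC (Tyr) — missense.
Codon 5: UGC (Cys) → UGG (Trp) — missense.
Codon 6: GCA (Ala) → GGA (Gly) — missense.
Codon 8: CCA (Pro) → CCG (Pro) — synonymous.
Synonymous: 2 of 7.

2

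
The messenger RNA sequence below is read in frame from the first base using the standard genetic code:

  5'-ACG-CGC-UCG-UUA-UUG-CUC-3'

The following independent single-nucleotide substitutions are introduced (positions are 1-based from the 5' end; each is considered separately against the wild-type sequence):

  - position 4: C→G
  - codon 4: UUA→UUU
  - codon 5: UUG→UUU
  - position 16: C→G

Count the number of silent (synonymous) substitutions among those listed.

0

Codon 2: CGC (Arg) → GGC (Gly) — missense.
Codon 4: UUA (Leu) → UUU (Phe) — missense.
Codon 5: UUG (Leu) → UUU (Phe) — missense.
Codon 6: CUC (Leu) → GUC (Val) — missense.
Synonymous: 0 of 4.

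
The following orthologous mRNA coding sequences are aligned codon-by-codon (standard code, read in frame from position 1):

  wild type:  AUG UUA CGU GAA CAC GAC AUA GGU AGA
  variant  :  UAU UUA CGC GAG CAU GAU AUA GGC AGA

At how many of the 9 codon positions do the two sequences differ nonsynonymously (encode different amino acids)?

Codon 1: AUG Met / UAU Tyr — nonsynonymous.
Codon 2: UUA Leu / UUA Leu — identical.
Codon 3: CGU Arg / CGC Arg — synonymous.
Codon 4: GAA Glu / GAG Glu — synonymous.
Codon 5: CAC His / CAU His — synonymous.
Codon 6: GAC Asp / GAU Asp — synonymous.
Codon 7: AUA Ile / AUA Ile — identical.
Codon 8: GGU Gly / GGC Gly — synonymous.
Codon 9: AGA Arg / AGA Arg — identical.
Nonsynonymous differences: 1.

1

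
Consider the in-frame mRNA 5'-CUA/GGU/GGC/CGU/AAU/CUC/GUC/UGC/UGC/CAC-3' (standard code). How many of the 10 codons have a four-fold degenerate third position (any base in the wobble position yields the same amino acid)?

Codon 1 CUA (Leu): third position 4-fold.
Codon 2 GGU (Gly): third position 4-fold.
Codon 3 GGC (Gly): third position 4-fold.
Codon 4 CGU (Arg): third position 4-fold.
Codon 5 AAU (Asn): third position 2-fold.
Codon 6 CUC (Leu): third position 4-fold.
Codon 7 GUC (Val): third position 4-fold.
Codon 8 UGC (Cys): third position 2-fold.
Codon 9 UGC (Cys): third position 2-fold.
Codon 10 CAC (His): third position 2-fold.
Four-fold degenerate third positions: 6.

6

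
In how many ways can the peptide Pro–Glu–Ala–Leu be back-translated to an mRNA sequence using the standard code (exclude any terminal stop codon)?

192

Pro: 4 codons.
Glu: 2 codons.
Ala: 4 codons.
Leu: 6 codons.
4 × 2 × 4 × 6 = 192.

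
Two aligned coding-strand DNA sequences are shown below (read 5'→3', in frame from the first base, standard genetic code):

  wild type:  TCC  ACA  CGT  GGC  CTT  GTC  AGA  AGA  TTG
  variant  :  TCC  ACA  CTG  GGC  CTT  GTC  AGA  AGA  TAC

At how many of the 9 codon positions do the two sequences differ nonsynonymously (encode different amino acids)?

Codon 1: TCC Ser / TCC Ser — identical.
Codon 2: ACA Thr / ACA Thr — identical.
Codon 3: CGT Arg / CTG Leu — nonsynonymous.
Codon 4: GGC Gly / GGC Gly — identical.
Codon 5: CTT Leu / CTT Leu — identical.
Codon 6: GTC Val / GTC Val — identical.
Codon 7: AGA Arg / AGA Arg — identical.
Codon 8: AGA Arg / AGA Arg — identical.
Codon 9: TTG Leu / TAC Tyr — nonsynonymous.
Nonsynonymous differences: 2.

2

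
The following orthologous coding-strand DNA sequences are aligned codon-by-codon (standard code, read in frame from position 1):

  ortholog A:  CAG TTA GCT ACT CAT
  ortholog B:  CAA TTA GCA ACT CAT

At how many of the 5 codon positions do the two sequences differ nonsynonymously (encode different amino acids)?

0

Codon 1: CAG Gln / CAA Gln — synonymous.
Codon 2: TTA Leu / TTA Leu — identical.
Codon 3: GCT Ala / GCA Ala — synonymous.
Codon 4: ACT Thr / ACT Thr — identical.
Codon 5: CAT His / CAT His — identical.
Nonsynonymous differences: 0.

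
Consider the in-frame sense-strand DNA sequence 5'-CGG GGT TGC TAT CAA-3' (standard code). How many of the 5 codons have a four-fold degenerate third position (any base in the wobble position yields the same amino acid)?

Codon 1 CGG (Arg): third position 4-fold.
Codon 2 GGT (Gly): third position 4-fold.
Codon 3 TGC (Cys): third position 2-fold.
Codon 4 TAT (Tyr): third position 2-fold.
Codon 5 CAA (Gln): third position 2-fold.
Four-fold degenerate third positions: 2.

2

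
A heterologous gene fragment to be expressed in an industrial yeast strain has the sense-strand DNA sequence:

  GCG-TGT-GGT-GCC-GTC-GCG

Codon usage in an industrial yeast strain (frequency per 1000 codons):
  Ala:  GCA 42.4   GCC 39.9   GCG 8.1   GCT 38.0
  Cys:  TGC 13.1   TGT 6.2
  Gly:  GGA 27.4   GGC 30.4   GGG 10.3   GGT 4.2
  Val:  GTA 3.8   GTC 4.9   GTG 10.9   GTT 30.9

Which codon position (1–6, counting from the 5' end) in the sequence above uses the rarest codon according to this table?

Codon 1 GCG (Ala): 8.1 per 1000.
Codon 2 TGT (Cys): 6.2 per 1000.
Codon 3 GGT (Gly): 4.2 per 1000.
Codon 4 GCC (Ala): 39.9 per 1000.
Codon 5 GTC (Val): 4.9 per 1000.
Codon 6 GCG (Ala): 8.1 per 1000.
Lowest frequency is 4.2 at codon 3.

3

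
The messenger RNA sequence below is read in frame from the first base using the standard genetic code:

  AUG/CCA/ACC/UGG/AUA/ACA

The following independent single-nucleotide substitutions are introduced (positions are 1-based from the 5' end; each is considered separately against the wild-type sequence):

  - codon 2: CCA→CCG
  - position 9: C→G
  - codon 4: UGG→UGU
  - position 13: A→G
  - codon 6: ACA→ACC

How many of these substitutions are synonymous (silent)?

3

Codon 2: CCA (Pro) → CCG (Pro) — synonymous.
Codon 3: ACC (Thr) → ACG (Thr) — synonymous.
Codon 4: UGG (Trp) → UGU (Cys) — missense.
Codon 5: AUA (Ile) → GUA (Val) — missense.
Codon 6: ACA (Thr) → ACC (Thr) — synonymous.
Synonymous: 3 of 5.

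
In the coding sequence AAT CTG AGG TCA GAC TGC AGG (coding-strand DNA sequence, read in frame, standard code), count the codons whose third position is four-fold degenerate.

2

Codon 1 AAT (Asn): third position 2-fold.
Codon 2 CTG (Leu): third position 4-fold.
Codon 3 AGG (Arg): third position 2-fold.
Codon 4 TCA (Ser): third position 4-fold.
Codon 5 GAC (Asp): third position 2-fold.
Codon 6 TGC (Cys): third position 2-fold.
Codon 7 AGG (Arg): third position 2-fold.
Four-fold degenerate third positions: 2.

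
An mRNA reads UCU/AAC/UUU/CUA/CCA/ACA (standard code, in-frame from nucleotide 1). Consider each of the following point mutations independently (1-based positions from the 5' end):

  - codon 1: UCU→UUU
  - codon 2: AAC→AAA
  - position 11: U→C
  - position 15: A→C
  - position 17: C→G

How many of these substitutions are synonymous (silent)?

Codon 1: UCU (Ser) → UUU (Phe) — missense.
Codon 2: AAC (Asn) → AAA (Lys) — missense.
Codon 4: CUA (Leu) → CCA (Pro) — missense.
Codon 5: CCA (Pro) → CCC (Pro) — synonymous.
Codon 6: ACA (Thr) → AGA (Arg) — missense.
Synonymous: 1 of 5.

1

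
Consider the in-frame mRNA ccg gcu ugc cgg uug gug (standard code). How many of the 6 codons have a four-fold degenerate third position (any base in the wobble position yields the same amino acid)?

4

Codon 1 CCG (Pro): third position 4-fold.
Codon 2 GCU (Ala): third position 4-fold.
Codon 3 UGC (Cys): third position 2-fold.
Codon 4 CGG (Arg): third position 4-fold.
Codon 5 UUG (Leu): third position 2-fold.
Codon 6 GUG (Val): third position 4-fold.
Four-fold degenerate third positions: 4.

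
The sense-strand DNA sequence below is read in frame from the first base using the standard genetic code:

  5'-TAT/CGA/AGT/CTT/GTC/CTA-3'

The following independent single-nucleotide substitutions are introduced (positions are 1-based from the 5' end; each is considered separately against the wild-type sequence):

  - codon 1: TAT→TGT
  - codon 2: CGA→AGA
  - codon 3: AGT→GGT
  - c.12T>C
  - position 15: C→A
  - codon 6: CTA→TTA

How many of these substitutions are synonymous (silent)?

4

Codon 1: TAT (Tyr) → TGT (Cys) — missense.
Codon 2: CGA (Arg) → AGA (Arg) — synonymous.
Codon 3: AGT (Ser) → GGT (Gly) — missense.
Codon 4: CTT (Leu) → CTC (Leu) — synonymous.
Codon 5: GTC (Val) → GTA (Val) — synonymous.
Codon 6: CTA (Leu) → TTA (Leu) — synonymous.
Synonymous: 4 of 6.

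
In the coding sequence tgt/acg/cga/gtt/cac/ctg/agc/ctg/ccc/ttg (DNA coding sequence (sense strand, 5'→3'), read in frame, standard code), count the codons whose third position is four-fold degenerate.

6

Codon 1 TGT (Cys): third position 2-fold.
Codon 2 ACG (Thr): third position 4-fold.
Codon 3 CGA (Arg): third position 4-fold.
Codon 4 GTT (Val): third position 4-fold.
Codon 5 CAC (His): third position 2-fold.
Codon 6 CTG (Leu): third position 4-fold.
Codon 7 AGC (Ser): third position 2-fold.
Codon 8 CTG (Leu): third position 4-fold.
Codon 9 CCC (Pro): third position 4-fold.
Codon 10 TTG (Leu): third position 2-fold.
Four-fold degenerate third positions: 6.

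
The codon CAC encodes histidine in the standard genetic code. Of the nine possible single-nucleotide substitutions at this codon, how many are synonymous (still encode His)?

Position 1: none → 0 synonymous.
Position 2: none → 0 synonymous.
Position 3: CAT → 1 synonymous.
Total: 0 + 0 + 1 = 1.

1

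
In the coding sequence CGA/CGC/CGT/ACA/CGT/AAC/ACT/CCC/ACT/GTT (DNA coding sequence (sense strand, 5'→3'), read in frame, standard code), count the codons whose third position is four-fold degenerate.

9

Codon 1 CGA (Arg): third position 4-fold.
Codon 2 CGC (Arg): third position 4-fold.
Codon 3 CGT (Arg): third position 4-fold.
Codon 4 ACA (Thr): third position 4-fold.
Codon 5 CGT (Arg): third position 4-fold.
Codon 6 AAC (Asn): third position 2-fold.
Codon 7 ACT (Thr): third position 4-fold.
Codon 8 CCC (Pro): third position 4-fold.
Codon 9 ACT (Thr): third position 4-fold.
Codon 10 GTT (Val): third position 4-fold.
Four-fold degenerate third positions: 9.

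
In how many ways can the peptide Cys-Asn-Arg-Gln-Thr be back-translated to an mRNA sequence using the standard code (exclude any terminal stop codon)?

Cys: 2 codons.
Asn: 2 codons.
Arg: 6 codons.
Gln: 2 codons.
Thr: 4 codons.
2 × 2 × 6 × 2 × 4 = 192.

192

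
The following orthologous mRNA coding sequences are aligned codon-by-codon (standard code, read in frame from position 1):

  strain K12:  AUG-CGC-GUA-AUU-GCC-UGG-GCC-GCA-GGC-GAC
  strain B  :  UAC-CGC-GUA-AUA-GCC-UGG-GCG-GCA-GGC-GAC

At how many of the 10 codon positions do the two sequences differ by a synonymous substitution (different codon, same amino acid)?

Codon 1: AUG Met / UAC Tyr — nonsynonymous.
Codon 2: CGC Arg / CGC Arg — identical.
Codon 3: GUA Val / GUA Val — identical.
Codon 4: AUU Ile / AUA Ile — synonymous.
Codon 5: GCC Ala / GCC Ala — identical.
Codon 6: UGG Trp / UGG Trp — identical.
Codon 7: GCC Ala / GCG Ala — synonymous.
Codon 8: GCA Ala / GCA Ala — identical.
Codon 9: GGC Gly / GGC Gly — identical.
Codon 10: GAC Asp / GAC Asp — identical.
Synonymous differences: 2.

2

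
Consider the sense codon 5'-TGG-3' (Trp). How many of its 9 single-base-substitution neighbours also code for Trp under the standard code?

0

Position 1: none → 0 synonymous.
Position 2: none → 0 synonymous.
Position 3: none → 0 synonymous.
Total: 0 + 0 + 0 = 0.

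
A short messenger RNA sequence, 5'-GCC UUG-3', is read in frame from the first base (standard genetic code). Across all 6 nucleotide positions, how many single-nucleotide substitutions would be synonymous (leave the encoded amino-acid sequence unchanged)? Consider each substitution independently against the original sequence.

5

Codon 1 (GCC, Ala): 3 synonymous substitutions.
Codon 2 (UUG, Leu): 2 synonymous substitutions.
Total: 3 + 2 = 5.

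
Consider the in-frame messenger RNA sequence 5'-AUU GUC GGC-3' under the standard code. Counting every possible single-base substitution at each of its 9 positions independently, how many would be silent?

Codon 1 (AUU, Ile): 2 synonymous substitutions.
Codon 2 (GUC, Val): 3 synonymous substitutions.
Codon 3 (GGC, Gly): 3 synonymous substitutions.
Total: 2 + 3 + 3 = 8.

8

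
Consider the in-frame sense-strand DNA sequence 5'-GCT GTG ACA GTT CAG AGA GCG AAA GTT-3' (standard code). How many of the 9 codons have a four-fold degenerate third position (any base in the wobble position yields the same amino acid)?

6

Codon 1 GCT (Ala): third position 4-fold.
Codon 2 GTG (Val): third position 4-fold.
Codon 3 ACA (Thr): third position 4-fold.
Codon 4 GTT (Val): third position 4-fold.
Codon 5 CAG (Gln): third position 2-fold.
Codon 6 AGA (Arg): third position 2-fold.
Codon 7 GCG (Ala): third position 4-fold.
Codon 8 AAA (Lys): third position 2-fold.
Codon 9 GTT (Val): third position 4-fold.
Four-fold degenerate third positions: 6.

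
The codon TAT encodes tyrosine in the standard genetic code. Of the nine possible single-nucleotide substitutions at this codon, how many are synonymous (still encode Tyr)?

1

Position 1: none → 0 synonymous.
Position 2: none → 0 synonymous.
Position 3: TAC → 1 synonymous.
Total: 0 + 0 + 1 = 1.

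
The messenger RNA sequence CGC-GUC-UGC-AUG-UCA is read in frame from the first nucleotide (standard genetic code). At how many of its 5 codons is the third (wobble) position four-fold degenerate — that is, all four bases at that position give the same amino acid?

Codon 1 CGC (Arg): third position 4-fold.
Codon 2 GUC (Val): third position 4-fold.
Codon 3 UGC (Cys): third position 2-fold.
Codon 4 AUG (Met): third position 1-fold.
Codon 5 UCA (Ser): third position 4-fold.
Four-fold degenerate third positions: 3.

3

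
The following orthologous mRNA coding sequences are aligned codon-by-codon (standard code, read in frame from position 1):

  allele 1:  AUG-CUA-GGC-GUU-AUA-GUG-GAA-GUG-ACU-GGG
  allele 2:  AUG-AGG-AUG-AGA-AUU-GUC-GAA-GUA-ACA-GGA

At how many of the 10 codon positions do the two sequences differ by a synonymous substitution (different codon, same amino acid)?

5

Codon 1: AUG Met / AUG Met — identical.
Codon 2: CUA Leu / AGG Arg — nonsynonymous.
Codon 3: GGC Gly / AUG Met — nonsynonymous.
Codon 4: GUU Val / AGA Arg — nonsynonymous.
Codon 5: AUA Ile / AUU Ile — synonymous.
Codon 6: GUG Val / GUC Val — synonymous.
Codon 7: GAA Glu / GAA Glu — identical.
Codon 8: GUG Val / GUA Val — synonymous.
Codon 9: ACU Thr / ACA Thr — synonymous.
Codon 10: GGG Gly / GGA Gly — synonymous.
Synonymous differences: 5.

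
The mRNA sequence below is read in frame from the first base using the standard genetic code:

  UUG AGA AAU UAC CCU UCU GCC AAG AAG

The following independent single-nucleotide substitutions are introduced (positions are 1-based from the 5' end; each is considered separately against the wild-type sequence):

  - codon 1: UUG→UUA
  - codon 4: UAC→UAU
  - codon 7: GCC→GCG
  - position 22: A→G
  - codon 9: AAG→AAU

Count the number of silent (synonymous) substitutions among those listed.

Codon 1: UUG (Leu) → UUA (Leu) — synonymous.
Codon 4: UAC (Tyr) → UAU (Tyr) — synonymous.
Codon 7: GCC (Ala) → GCG (Ala) — synonymous.
Codon 8: AAG (Lys) → GAG (Glu) — missense.
Codon 9: AAG (Lys) → AAU (Asn) — missense.
Synonymous: 3 of 5.

3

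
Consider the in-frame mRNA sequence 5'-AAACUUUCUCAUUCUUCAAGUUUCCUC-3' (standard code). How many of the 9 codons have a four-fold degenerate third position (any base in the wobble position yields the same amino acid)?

5

Codon 1 AAA (Lys): third position 2-fold.
Codon 2 CUU (Leu): third position 4-fold.
Codon 3 UCU (Ser): third position 4-fold.
Codon 4 CAU (His): third position 2-fold.
Codon 5 UCU (Ser): third position 4-fold.
Codon 6 UCA (Ser): third position 4-fold.
Codon 7 AGU (Ser): third position 2-fold.
Codon 8 UUC (Phe): third position 2-fold.
Codon 9 CUC (Leu): third position 4-fold.
Four-fold degenerate third positions: 5.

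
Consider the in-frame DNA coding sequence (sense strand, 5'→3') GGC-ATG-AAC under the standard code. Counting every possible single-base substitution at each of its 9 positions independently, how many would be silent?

4

Codon 1 (GGC, Gly): 3 synonymous substitutions.
Codon 2 (ATG, Met): 0 synonymous substitutions.
Codon 3 (AAC, Asn): 1 synonymous substitution.
Total: 3 + 0 + 1 = 4.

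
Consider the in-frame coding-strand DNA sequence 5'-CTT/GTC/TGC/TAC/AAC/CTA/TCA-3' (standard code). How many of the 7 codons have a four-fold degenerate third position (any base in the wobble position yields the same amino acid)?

4

Codon 1 CTT (Leu): third position 4-fold.
Codon 2 GTC (Val): third position 4-fold.
Codon 3 TGC (Cys): third position 2-fold.
Codon 4 TAC (Tyr): third position 2-fold.
Codon 5 AAC (Asn): third position 2-fold.
Codon 6 CTA (Leu): third position 4-fold.
Codon 7 TCA (Ser): third position 4-fold.
Four-fold degenerate third positions: 4.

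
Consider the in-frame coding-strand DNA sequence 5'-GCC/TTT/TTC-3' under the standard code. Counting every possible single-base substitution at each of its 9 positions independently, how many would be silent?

Codon 1 (GCC, Ala): 3 synonymous substitutions.
Codon 2 (TTT, Phe): 1 synonymous substitution.
Codon 3 (TTC, Phe): 1 synonymous substitution.
Total: 3 + 1 + 1 = 5.

5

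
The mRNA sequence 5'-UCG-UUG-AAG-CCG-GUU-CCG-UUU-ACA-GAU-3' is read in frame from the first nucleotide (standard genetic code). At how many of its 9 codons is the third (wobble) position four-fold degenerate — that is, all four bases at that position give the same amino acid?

5

Codon 1 UCG (Ser): third position 4-fold.
Codon 2 UUG (Leu): third position 2-fold.
Codon 3 AAG (Lys): third position 2-fold.
Codon 4 CCG (Pro): third position 4-fold.
Codon 5 GUU (Val): third position 4-fold.
Codon 6 CCG (Pro): third position 4-fold.
Codon 7 UUU (Phe): third position 2-fold.
Codon 8 ACA (Thr): third position 4-fold.
Codon 9 GAU (Asp): third position 2-fold.
Four-fold degenerate third positions: 5.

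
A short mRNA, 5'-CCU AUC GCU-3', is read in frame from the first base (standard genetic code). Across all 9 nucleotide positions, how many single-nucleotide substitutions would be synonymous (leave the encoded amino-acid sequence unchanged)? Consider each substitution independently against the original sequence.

8

Codon 1 (CCU, Pro): 3 synonymous substitutions.
Codon 2 (AUC, Ile): 2 synonymous substitutions.
Codon 3 (GCU, Ala): 3 synonymous substitutions.
Total: 3 + 2 + 3 = 8.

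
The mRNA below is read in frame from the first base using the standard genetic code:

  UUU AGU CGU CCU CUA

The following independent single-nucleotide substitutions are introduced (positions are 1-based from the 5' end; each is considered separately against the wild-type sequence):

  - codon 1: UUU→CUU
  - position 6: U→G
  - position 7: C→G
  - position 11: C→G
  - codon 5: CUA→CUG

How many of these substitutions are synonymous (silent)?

Codon 1: UUU (Phe) → CUU (Leu) — missense.
Codon 2: AGU (Ser) → AGG (Arg) — missense.
Codon 3: CGU (Arg) → GGU (Gly) — missense.
Codon 4: CCU (Pro) → CGU (Arg) — missense.
Codon 5: CUA (Leu) → CUG (Leu) — synonymous.
Synonymous: 1 of 5.

1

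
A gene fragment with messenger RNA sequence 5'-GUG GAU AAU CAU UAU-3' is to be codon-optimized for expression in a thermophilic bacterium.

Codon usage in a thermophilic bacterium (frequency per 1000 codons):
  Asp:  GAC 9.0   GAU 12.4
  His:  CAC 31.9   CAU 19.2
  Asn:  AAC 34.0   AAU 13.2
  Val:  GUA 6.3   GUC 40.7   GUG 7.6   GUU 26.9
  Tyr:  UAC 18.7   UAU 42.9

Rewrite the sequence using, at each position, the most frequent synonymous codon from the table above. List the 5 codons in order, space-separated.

GUC GAU AAC CAC UAU

Codon 1 (Val): best is GUC at 40.7.
Codon 2 (Asp): best is GAU at 12.4.
Codon 3 (Asn): best is AAC at 34.0.
Codon 4 (His): best is CAC at 31.9.
Codon 5 (Tyr): best is UAU at 42.9.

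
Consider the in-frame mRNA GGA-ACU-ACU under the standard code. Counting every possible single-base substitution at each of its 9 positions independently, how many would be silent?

9

Codon 1 (GGA, Gly): 3 synonymous substitutions.
Codon 2 (ACU, Thr): 3 synonymous substitutions.
Codon 3 (ACU, Thr): 3 synonymous substitutions.
Total: 3 + 3 + 3 = 9.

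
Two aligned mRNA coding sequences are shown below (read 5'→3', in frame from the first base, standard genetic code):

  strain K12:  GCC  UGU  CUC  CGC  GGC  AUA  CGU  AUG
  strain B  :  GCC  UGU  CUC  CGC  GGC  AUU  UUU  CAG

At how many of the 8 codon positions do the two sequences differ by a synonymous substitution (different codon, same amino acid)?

Codon 1: GCC Ala / GCC Ala — identical.
Codon 2: UGU Cys / UGU Cys — identical.
Codon 3: CUC Leu / CUC Leu — identical.
Codon 4: CGC Arg / CGC Arg — identical.
Codon 5: GGC Gly / GGC Gly — identical.
Codon 6: AUA Ile / AUU Ile — synonymous.
Codon 7: CGU Arg / UUU Phe — nonsynonymous.
Codon 8: AUG Met / CAG Gln — nonsynonymous.
Synonymous differences: 1.

1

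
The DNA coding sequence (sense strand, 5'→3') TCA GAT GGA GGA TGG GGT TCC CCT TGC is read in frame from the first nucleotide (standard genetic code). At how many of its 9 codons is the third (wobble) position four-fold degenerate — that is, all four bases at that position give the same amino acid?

Codon 1 TCA (Ser): third position 4-fold.
Codon 2 GAT (Asp): third position 2-fold.
Codon 3 GGA (Gly): third position 4-fold.
Codon 4 GGA (Gly): third position 4-fold.
Codon 5 TGG (Trp): third position 1-fold.
Codon 6 GGT (Gly): third position 4-fold.
Codon 7 TCC (Ser): third position 4-fold.
Codon 8 CCT (Pro): third position 4-fold.
Codon 9 TGC (Cys): third position 2-fold.
Four-fold degenerate third positions: 6.

6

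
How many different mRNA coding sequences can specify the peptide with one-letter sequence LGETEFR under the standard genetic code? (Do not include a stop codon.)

4608

Leu: 6 codons.
Gly: 4 codons.
Glu: 2 codons.
Thr: 4 codons.
Glu: 2 codons.
Phe: 2 codons.
Arg: 6 codons.
6 × 4 × 2 × 4 × 2 × 2 × 6 = 4608.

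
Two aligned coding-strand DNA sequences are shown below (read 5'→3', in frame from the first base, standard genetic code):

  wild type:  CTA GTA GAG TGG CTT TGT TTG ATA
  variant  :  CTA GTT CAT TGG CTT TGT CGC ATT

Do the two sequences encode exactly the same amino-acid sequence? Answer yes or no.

no

Codon 1: CTA Leu / CTA Leu — identical.
Codon 2: GTA Val / GTT Val — synonymous.
Codon 3: GAG Glu / CAT His — nonsynonymous.
Codon 4: TGG Trp / TGG Trp — identical.
Codon 5: CTT Leu / CTT Leu — identical.
Codon 6: TGT Cys / TGT Cys — identical.
Codon 7: TTG Leu / CGC Arg — nonsynonymous.
Codon 8: ATA Ile / ATT Ile — synonymous.
Nonsynonymous differences: 2 → different protein.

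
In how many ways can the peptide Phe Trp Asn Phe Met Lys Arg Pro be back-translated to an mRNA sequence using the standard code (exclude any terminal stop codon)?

Phe: 2 codons.
Trp: 1 codon.
Asn: 2 codons.
Phe: 2 codons.
Met: 1 codon.
Lys: 2 codons.
Arg: 6 codons.
Pro: 4 codons.
2 × 1 × 2 × 2 × 1 × 2 × 6 × 4 = 384.

384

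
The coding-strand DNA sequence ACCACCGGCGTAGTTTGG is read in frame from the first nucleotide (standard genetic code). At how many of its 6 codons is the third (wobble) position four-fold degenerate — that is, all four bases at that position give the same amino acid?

5

Codon 1 ACC (Thr): third position 4-fold.
Codon 2 ACC (Thr): third position 4-fold.
Codon 3 GGC (Gly): third position 4-fold.
Codon 4 GTA (Val): third position 4-fold.
Codon 5 GTT (Val): third position 4-fold.
Codon 6 TGG (Trp): third position 1-fold.
Four-fold degenerate third positions: 5.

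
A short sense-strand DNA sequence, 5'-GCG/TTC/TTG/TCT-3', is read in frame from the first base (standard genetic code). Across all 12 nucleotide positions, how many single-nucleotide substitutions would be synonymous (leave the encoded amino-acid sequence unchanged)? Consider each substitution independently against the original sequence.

Codon 1 (GCG, Ala): 3 synonymous substitutions.
Codon 2 (TTC, Phe): 1 synonymous substitution.
Codon 3 (TTG, Leu): 2 synonymous substitutions.
Codon 4 (TCT, Ser): 3 synonymous substitutions.
Total: 3 + 1 + 2 + 3 = 9.

9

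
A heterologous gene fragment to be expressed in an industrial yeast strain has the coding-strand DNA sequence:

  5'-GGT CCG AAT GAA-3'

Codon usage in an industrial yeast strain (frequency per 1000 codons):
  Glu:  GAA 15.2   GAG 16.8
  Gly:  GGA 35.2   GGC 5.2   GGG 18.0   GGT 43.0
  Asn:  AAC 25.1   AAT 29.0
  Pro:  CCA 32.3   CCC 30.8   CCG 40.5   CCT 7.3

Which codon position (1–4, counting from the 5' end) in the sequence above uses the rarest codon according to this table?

Codon 1 GGT (Gly): 43.0 per 1000.
Codon 2 CCG (Pro): 40.5 per 1000.
Codon 3 AAT (Asn): 29.0 per 1000.
Codon 4 GAA (Glu): 15.2 per 1000.
Lowest frequency is 15.2 at codon 4.

4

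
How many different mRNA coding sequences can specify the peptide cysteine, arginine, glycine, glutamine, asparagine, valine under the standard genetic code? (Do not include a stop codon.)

768

Cys: 2 codons.
Arg: 6 codons.
Gly: 4 codons.
Gln: 2 codons.
Asn: 2 codons.
Val: 4 codons.
2 × 6 × 4 × 2 × 2 × 4 = 768.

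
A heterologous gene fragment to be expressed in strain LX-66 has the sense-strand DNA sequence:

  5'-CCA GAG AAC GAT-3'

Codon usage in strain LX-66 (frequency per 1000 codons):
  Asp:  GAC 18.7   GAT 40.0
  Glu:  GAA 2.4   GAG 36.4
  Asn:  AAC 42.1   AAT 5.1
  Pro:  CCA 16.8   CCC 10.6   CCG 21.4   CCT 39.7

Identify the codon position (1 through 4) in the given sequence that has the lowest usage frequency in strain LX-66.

Codon 1 CCA (Pro): 16.8 per 1000.
Codon 2 GAG (Glu): 36.4 per 1000.
Codon 3 AAC (Asn): 42.1 per 1000.
Codon 4 GAT (Asp): 40.0 per 1000.
Lowest frequency is 16.8 at codon 1.

1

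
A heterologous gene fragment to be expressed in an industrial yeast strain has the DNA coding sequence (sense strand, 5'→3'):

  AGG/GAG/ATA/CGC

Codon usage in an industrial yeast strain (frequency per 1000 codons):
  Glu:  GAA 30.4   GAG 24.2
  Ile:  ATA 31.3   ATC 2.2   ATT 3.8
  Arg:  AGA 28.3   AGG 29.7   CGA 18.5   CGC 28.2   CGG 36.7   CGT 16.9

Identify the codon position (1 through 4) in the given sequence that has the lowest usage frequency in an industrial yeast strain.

2

Codon 1 AGG (Arg): 29.7 per 1000.
Codon 2 GAG (Glu): 24.2 per 1000.
Codon 3 ATA (Ile): 31.3 per 1000.
Codon 4 CGC (Arg): 28.2 per 1000.
Lowest frequency is 24.2 at codon 2.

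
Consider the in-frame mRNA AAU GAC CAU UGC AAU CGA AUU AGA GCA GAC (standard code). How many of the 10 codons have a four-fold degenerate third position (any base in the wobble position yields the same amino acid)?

Codon 1 AAU (Asn): third position 2-fold.
Codon 2 GAC (Asp): third position 2-fold.
Codon 3 CAU (His): third position 2-fold.
Codon 4 UGC (Cys): third position 2-fold.
Codon 5 AAU (Asn): third position 2-fold.
Codon 6 CGA (Arg): third position 4-fold.
Codon 7 AUU (Ile): third position 3-fold.
Codon 8 AGA (Arg): third position 2-fold.
Codon 9 GCA (Ala): third position 4-fold.
Codon 10 GAC (Asp): third position 2-fold.
Four-fold degenerate third positions: 2.

2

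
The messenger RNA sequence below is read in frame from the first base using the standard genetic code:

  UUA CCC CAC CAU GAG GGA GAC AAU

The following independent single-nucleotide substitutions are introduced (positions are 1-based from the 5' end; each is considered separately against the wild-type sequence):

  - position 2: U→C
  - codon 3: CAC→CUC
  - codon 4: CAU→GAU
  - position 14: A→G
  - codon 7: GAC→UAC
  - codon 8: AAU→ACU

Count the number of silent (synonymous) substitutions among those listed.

Codon 1: UUA (Leu) → UCA (Ser) — missense.
Codon 3: CAC (His) → CUC (Leu) — missense.
Codon 4: CAU (His) → GAU (Asp) — missense.
Codon 5: GAG (Glu) → GGG (Gly) — missense.
Codon 7: GAC (Asp) → UAC (Tyr) — missense.
Codon 8: AAU (Asn) → ACU (Thr) — missense.
Synonymous: 0 of 6.

0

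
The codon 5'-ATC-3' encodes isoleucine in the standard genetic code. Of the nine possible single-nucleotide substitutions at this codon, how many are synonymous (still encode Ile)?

2

Position 1: none → 0 synonymous.
Position 2: none → 0 synonymous.
Position 3: ATT, ATA → 2 synonymous.
Total: 0 + 0 + 2 = 2.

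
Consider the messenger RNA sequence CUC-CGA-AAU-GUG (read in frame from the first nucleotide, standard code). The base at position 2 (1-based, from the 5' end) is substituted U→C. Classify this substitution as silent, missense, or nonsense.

missense

Position 2 falls in codon 1: CUC → Leu.
After the substitution the codon is CCC → Pro.
Leu ≠ Pro, so this is a missense mutation.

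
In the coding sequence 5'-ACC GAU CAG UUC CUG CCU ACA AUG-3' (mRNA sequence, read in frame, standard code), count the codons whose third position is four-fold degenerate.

Codon 1 ACC (Thr): third position 4-fold.
Codon 2 GAU (Asp): third position 2-fold.
Codon 3 CAG (Gln): third position 2-fold.
Codon 4 UUC (Phe): third position 2-fold.
Codon 5 CUG (Leu): third position 4-fold.
Codon 6 CCU (Pro): third position 4-fold.
Codon 7 ACA (Thr): third position 4-fold.
Codon 8 AUG (Met): third position 1-fold.
Four-fold degenerate third positions: 4.

4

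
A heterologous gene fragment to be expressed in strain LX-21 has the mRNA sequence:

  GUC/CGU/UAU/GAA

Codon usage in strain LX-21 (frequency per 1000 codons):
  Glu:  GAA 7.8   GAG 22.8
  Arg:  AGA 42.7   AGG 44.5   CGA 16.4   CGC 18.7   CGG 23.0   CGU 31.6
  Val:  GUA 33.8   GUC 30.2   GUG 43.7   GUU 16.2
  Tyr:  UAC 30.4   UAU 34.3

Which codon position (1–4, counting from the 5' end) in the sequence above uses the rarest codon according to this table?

Codon 1 GUC (Val): 30.2 per 1000.
Codon 2 CGU (Arg): 31.6 per 1000.
Codon 3 UAU (Tyr): 34.3 per 1000.
Codon 4 GAA (Glu): 7.8 per 1000.
Lowest frequency is 7.8 at codon 4.

4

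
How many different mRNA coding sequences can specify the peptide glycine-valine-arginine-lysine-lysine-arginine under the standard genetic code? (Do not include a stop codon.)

2304

Gly: 4 codons.
Val: 4 codons.
Arg: 6 codons.
Lys: 2 codons.
Lys: 2 codons.
Arg: 6 codons.
4 × 4 × 6 × 2 × 2 × 6 = 2304.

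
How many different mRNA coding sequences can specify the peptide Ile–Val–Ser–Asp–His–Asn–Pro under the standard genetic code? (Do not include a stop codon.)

2304

Ile: 3 codons.
Val: 4 codons.
Ser: 6 codons.
Asp: 2 codons.
His: 2 codons.
Asn: 2 codons.
Pro: 4 codons.
3 × 4 × 6 × 2 × 2 × 2 × 4 = 2304.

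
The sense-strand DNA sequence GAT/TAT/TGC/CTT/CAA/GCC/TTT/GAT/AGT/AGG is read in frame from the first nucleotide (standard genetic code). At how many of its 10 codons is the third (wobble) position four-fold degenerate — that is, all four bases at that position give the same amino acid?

2

Codon 1 GAT (Asp): third position 2-fold.
Codon 2 TAT (Tyr): third position 2-fold.
Codon 3 TGC (Cys): third position 2-fold.
Codon 4 CTT (Leu): third position 4-fold.
Codon 5 CAA (Gln): third position 2-fold.
Codon 6 GCC (Ala): third position 4-fold.
Codon 7 TTT (Phe): third position 2-fold.
Codon 8 GAT (Asp): third position 2-fold.
Codon 9 AGT (Ser): third position 2-fold.
Codon 10 AGG (Arg): third position 2-fold.
Four-fold degenerate third positions: 2.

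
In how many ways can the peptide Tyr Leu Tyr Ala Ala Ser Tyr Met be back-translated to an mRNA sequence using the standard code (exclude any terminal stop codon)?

4608

Tyr: 2 codons.
Leu: 6 codons.
Tyr: 2 codons.
Ala: 4 codons.
Ala: 4 codons.
Ser: 6 codons.
Tyr: 2 codons.
Met: 1 codon.
2 × 6 × 2 × 4 × 4 × 6 × 2 × 1 = 4608.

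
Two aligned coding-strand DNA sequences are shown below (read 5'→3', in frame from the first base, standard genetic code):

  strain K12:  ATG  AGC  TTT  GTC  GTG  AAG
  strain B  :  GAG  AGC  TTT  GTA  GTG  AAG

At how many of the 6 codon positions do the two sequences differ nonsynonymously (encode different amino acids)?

Codon 1: ATG Met / GAG Glu — nonsynonymous.
Codon 2: AGC Ser / AGC Ser — identical.
Codon 3: TTT Phe / TTT Phe — identical.
Codon 4: GTC Val / GTA Val — synonymous.
Codon 5: GTG Val / GTG Val — identical.
Codon 6: AAG Lys / AAG Lys — identical.
Nonsynonymous differences: 1.

1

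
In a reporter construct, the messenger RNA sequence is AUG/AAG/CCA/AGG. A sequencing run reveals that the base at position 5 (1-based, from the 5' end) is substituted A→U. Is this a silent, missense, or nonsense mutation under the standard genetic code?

missense

Position 5 falls in codon 2: AAG → Lys.
After the substitution the codon is AUG → Met.
Lys ≠ Met, so this is a missense mutation.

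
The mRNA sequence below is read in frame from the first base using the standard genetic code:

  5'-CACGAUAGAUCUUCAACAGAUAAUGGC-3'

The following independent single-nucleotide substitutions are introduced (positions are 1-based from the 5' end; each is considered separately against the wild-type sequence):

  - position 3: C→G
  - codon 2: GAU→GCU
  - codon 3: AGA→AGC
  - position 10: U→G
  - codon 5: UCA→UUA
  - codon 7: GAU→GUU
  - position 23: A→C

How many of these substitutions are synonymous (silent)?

0

Codon 1: CAC (His) → CAG (Gln) — missense.
Codon 2: GAU (Asp) → GCU (Ala) — missense.
Codon 3: AGA (Arg) → AGC (Ser) — missense.
Codon 4: UCU (Ser) → GCU (Ala) — missense.
Codon 5: UCA (Ser) → UUA (Leu) — missense.
Codon 7: GAU (Asp) → GUU (Val) — missense.
Codon 8: AAU (Asn) → ACU (Thr) — missense.
Synonymous: 0 of 7.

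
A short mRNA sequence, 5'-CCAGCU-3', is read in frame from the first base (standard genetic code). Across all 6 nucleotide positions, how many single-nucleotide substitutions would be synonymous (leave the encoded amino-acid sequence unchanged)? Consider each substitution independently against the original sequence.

6

Codon 1 (CCA, Pro): 3 synonymous substitutions.
Codon 2 (GCU, Ala): 3 synonymous substitutions.
Total: 3 + 3 = 6.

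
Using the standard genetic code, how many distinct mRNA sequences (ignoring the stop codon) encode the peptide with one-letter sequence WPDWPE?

Trp: 1 codon.
Pro: 4 codons.
Asp: 2 codons.
Trp: 1 codon.
Pro: 4 codons.
Glu: 2 codons.
1 × 4 × 2 × 1 × 4 × 2 = 64.

64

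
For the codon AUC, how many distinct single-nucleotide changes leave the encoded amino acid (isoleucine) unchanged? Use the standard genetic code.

2

Position 1: none → 0 synonymous.
Position 2: none → 0 synonymous.
Position 3: AUU, AUA → 2 synonymous.
Total: 0 + 0 + 2 = 2.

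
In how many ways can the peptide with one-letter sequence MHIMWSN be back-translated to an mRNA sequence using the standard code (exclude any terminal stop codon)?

72

Met: 1 codon.
His: 2 codons.
Ile: 3 codons.
Met: 1 codon.
Trp: 1 codon.
Ser: 6 codons.
Asn: 2 codons.
1 × 2 × 3 × 1 × 1 × 6 × 2 = 72.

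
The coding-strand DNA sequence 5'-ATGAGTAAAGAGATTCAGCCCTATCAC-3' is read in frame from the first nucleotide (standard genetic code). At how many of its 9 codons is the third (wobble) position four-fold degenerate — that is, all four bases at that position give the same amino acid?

1

Codon 1 ATG (Met): third position 1-fold.
Codon 2 AGT (Ser): third position 2-fold.
Codon 3 AAA (Lys): third position 2-fold.
Codon 4 GAG (Glu): third position 2-fold.
Codon 5 ATT (Ile): third position 3-fold.
Codon 6 CAG (Gln): third position 2-fold.
Codon 7 CCC (Pro): third position 4-fold.
Codon 8 TAT (Tyr): third position 2-fold.
Codon 9 CAC (His): third position 2-fold.
Four-fold degenerate third positions: 1.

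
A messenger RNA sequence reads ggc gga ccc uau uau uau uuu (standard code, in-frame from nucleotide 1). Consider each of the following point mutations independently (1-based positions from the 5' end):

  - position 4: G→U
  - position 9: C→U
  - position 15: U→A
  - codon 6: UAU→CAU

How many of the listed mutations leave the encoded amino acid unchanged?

Codon 2: GGA (Gly) → UGA (Stop) — nonsense.
Codon 3: CCC (Pro) → CCU (Pro) — synonymous.
Codon 5: UAU (Tyr) → UAA (Stop) — nonsense.
Codon 6: UAU (Tyr) → CAU (His) — missense.
Synonymous: 1 of 4.

1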